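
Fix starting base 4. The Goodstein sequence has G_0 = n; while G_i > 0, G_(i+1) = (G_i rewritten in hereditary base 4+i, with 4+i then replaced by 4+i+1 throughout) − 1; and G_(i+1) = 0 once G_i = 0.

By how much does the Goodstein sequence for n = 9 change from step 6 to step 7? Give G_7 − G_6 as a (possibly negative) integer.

0

i=0: 9 = 2·4 + 1 (b=4); 4→5: 2·5 + 1 = 11; 11−1 = 10
i=1: 10 = 2·5 (b=5); 5→6: 2·6 = 12; 12−1 = 11
i=2: 11 = 6 + 5 (b=6); 6→7: 7 + 5 = 12; 12−1 = 11
i=3: 11 = 7 + 4 (b=7); 7→8: 8 + 4 = 12; 12−1 = 11
i=4: 11 = 8 + 3 (b=8); 8→9: 9 + 3 = 12; 12−1 = 11
i=5: 11 = 9 + 2 (b=9); 9→10: 10 + 2 = 12; 12−1 = 11
i=6: 11 = 10 + 1 (b=10); 10→11: 11 + 1 = 12; 12−1 = 11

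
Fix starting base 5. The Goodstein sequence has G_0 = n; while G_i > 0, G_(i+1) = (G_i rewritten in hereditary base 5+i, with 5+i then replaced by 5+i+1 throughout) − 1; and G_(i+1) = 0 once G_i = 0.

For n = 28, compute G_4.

80

i=0: 28 = 5^2 + 3 (b=5); 5→6: 6^2 + 3 = 39; 39−1 = 38
i=1: 38 = 6^2 + 2 (b=6); 6→7: 7^2 + 2 = 51; 51−1 = 50
i=2: 50 = 7^2 + 1 (b=7); 7→8: 8^2 + 1 = 65; 65−1 = 64
i=3: 64 = 8^2 (b=8); 8→9: 9^2 = 81; 81−1 = 80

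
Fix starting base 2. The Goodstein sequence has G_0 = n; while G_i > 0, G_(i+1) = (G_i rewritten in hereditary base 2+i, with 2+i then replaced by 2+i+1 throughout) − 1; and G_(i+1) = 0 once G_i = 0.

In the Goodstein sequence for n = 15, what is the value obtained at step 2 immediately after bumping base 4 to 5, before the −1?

i=0: 15 = 2^(2 + 1) + 2^2 + 2 + 1 (b=2); 2→3: 3^(3 + 1) + 3^3 + 3 + 1 = 112; 112−1 = 111
i=1: 111 = 3^(3 + 1) + 3^3 + 3 (b=3); 3→4: 4^(4 + 1) + 4^4 + 4 = 1284; 1284−1 = 1283
i=2: 1283 = 4^(4 + 1) + 4^4 + 3 (b=4); 4→5: 5^(5 + 1) + 5^5 + 3 = 18753; 18753−1 = 18752

18753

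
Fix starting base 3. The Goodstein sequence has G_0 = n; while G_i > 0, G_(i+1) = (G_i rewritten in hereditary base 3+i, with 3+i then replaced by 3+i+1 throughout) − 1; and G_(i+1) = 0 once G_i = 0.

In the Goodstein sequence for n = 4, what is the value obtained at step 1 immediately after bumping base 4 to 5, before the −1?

step 0: 4 = 3 + 1; sub 4 for 3: 4 + 1; = 5; G_1 = 5−1 = 4
step 1: 4 = 4; sub 5 for 4: 5; = 5; G_2 = 5−1 = 4

5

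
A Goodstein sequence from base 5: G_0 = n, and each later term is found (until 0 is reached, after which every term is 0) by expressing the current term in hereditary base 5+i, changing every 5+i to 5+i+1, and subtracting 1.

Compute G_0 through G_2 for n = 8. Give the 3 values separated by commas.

base 5: 8 = 5 + 3; at 6: 6 + 3 = 9; next = 8
base 6: 8 = 6 + 2; at 7: 7 + 2 = 9; next = 8

8, 8, 8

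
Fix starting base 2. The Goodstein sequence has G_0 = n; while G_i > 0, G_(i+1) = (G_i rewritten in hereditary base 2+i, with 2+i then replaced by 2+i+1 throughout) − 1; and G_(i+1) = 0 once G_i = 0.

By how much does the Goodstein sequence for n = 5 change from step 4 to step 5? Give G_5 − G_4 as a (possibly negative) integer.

G_0=5  [base 2] 2^2 + 1  →[2↦3]→  3^3 + 1 = 28  −1 ⇒ G_1=27
G_1=27  [base 3] 3^3  →[3↦4]→  4^4 = 256  −1 ⇒ G_2=255
G_2=255  [base 4] 3·4^3 + 3·4^2 + 3·4 + 3  →[4↦5]→  3·5^3 + 3·5^2 + 3·5 + 3 = 468  −1 ⇒ G_3=467
G_3=467  [base 5] 3·5^3 + 3·5^2 + 3·5 + 2  →[5↦6]→  3·6^3 + 3·6^2 + 3·6 + 2 = 776  −1 ⇒ G_4=775
G_4=775  [base 6] 3·6^3 + 3·6^2 + 3·6 + 1  →[6↦7]→  3·7^3 + 3·7^2 + 3·7 + 1 = 1198  −1 ⇒ G_5=1197

422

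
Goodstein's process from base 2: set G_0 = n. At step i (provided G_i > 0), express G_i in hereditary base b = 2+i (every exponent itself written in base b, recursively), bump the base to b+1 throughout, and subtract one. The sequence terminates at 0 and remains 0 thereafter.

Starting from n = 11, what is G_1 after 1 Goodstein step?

11 —HB2→ 2^(2 + 1) + 2 + 1 —bump→ 3^(3 + 1) + 3 + 1 = 85 —(−1)→ 84
84 —HB3→ 3^(3 + 1) + 3 —bump→ 4^(4 + 1) + 4 = 1028 —(−1)→ 1027

84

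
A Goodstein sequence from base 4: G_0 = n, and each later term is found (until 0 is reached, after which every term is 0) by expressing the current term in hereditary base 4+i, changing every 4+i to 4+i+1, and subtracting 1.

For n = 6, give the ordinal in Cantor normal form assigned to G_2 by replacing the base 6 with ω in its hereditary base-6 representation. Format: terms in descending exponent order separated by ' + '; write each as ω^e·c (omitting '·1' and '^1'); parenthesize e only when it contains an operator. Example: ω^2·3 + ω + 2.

ω

i=0: 6 = 4 + 2 (b=4); 4→5: 5 + 2 = 7; 7−1 = 6
i=1: 6 = 5 + 1 (b=5); 5→6: 6 + 1 = 7; 7−1 = 6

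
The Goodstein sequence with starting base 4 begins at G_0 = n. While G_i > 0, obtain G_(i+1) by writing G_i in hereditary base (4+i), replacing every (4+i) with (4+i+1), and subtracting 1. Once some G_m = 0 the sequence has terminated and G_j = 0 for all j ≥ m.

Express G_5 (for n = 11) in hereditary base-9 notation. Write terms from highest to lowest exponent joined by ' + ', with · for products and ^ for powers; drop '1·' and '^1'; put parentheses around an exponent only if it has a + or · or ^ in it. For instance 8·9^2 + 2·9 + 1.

9 + 6

G_0=11  [base 4] 2·4 + 3  →[4↦5]→  2·5 + 3 = 13  −1 ⇒ G_1=12
G_1=12  [base 5] 2·5 + 2  →[5↦6]→  2·6 + 2 = 14  −1 ⇒ G_2=13
G_2=13  [base 6] 2·6 + 1  →[6↦7]→  2·7 + 1 = 15  −1 ⇒ G_3=14
G_3=14  [base 7] 2·7  →[7↦8]→  2·8 = 16  −1 ⇒ G_4=15
G_4=15  [base 8] 8 + 7  →[8↦9]→  9 + 7 = 16  −1 ⇒ G_5=15
G_5=15  [base 9] 9 + 6  →[9↦10]→  10 + 6 = 16  −1 ⇒ G_6=15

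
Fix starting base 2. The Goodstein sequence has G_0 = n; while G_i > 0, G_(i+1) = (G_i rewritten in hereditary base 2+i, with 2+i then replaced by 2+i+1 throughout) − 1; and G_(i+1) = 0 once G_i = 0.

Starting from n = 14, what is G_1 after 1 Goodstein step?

110

(0) 14|_2 = 2^(2 + 1) + 2^2 + 2 ↦ 3^(3 + 1) + 3^3 + 3|_3 = 111 ⇒ 110
(1) 110|_3 = 3^(3 + 1) + 3^3 + 2 ↦ 4^(4 + 1) + 4^4 + 2|_4 = 1282 ⇒ 1281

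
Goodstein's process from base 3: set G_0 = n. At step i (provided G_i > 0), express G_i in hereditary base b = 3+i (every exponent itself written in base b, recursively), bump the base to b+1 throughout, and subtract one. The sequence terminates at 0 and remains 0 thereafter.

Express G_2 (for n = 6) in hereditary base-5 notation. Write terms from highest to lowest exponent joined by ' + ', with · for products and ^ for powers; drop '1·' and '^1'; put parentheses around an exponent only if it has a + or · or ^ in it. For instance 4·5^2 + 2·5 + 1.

5 + 2

6 —HB3→ 2·3 —bump→ 2·4 = 8 —(−1)→ 7
7 —HB4→ 4 + 3 —bump→ 5 + 3 = 8 —(−1)→ 7
7 —HB5→ 5 + 2 —bump→ 6 + 2 = 8 —(−1)→ 7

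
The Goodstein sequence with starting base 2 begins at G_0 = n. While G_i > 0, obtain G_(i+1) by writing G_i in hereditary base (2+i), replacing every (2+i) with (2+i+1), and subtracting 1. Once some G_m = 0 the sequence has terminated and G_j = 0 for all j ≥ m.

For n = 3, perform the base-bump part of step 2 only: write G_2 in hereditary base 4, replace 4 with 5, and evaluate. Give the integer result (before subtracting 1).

(0) 3|_2 = 2 + 1 ↦ 3 + 1|_3 = 4 ⇒ 3
(1) 3|_3 = 3 ↦ 4|_4 = 4 ⇒ 3
(2) 3|_4 = 3 ↦ 3|_5 = 3 ⇒ 2

3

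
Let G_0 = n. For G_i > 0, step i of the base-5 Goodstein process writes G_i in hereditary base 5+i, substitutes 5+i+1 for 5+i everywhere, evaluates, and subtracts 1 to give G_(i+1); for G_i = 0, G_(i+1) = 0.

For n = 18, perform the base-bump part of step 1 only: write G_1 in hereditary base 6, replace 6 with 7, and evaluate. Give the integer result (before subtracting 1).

18 —HB5→ 3·5 + 3 —bump→ 3·6 + 3 = 21 —(−1)→ 20
20 —HB6→ 3·6 + 2 —bump→ 3·7 + 2 = 23 —(−1)→ 22

23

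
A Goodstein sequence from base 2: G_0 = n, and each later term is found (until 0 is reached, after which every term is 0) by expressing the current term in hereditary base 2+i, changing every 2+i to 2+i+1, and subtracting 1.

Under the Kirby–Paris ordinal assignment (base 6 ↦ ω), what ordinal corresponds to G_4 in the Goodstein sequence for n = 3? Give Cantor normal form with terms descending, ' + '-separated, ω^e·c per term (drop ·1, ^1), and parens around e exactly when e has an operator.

base 2: 3 = 2 + 1; at 3: 3 + 1 = 4; next = 3
base 3: 3 = 3; at 4: 4 = 4; next = 3
base 4: 3 = 3; at 5: 3 = 3; next = 2
base 5: 2 = 2; at 6: 2 = 2; next = 1
base 6: 1 = 1; at 7: 1 = 1; next = 0

1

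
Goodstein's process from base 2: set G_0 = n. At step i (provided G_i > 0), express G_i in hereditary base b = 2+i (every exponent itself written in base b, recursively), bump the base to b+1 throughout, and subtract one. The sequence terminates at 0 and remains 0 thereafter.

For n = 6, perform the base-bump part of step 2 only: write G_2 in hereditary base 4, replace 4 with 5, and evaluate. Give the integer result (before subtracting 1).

3126

base 2: 6 = 2^2 + 2; at 3: 3^3 + 3 = 30; next = 29
base 3: 29 = 3^3 + 2; at 4: 4^4 + 2 = 258; next = 257
base 4: 257 = 4^4 + 1; at 5: 5^5 + 1 = 3126; next = 3125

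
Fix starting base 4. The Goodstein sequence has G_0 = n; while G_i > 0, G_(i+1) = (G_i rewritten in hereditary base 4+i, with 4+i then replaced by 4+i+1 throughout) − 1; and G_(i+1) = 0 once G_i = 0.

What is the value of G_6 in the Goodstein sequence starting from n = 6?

G_0 = 6. HB_4(6) = 4 + 2. Bump = 7. G_1 = 6.
G_1 = 6. HB_5(6) = 5 + 1. Bump = 7. G_2 = 6.
G_2 = 6. HB_6(6) = 6. Bump = 7. G_3 = 6.
G_3 = 6. HB_7(6) = 6. Bump = 6. G_4 = 5.
G_4 = 5. HB_8(5) = 5. Bump = 5. G_5 = 4.
G_5 = 4. HB_9(4) = 4. Bump = 4. G_6 = 3.
G_6 = 3. HB_10(3) = 3. Bump = 3. G_7 = 2.

3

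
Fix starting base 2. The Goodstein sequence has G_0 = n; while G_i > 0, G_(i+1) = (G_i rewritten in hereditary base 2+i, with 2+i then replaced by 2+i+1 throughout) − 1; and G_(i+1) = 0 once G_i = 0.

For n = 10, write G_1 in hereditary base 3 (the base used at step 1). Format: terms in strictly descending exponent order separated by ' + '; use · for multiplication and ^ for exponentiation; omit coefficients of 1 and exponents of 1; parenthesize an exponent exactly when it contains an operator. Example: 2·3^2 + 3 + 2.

step 0: 10 = 2^(2 + 1) + 2; sub 3 for 2: 3^(3 + 1) + 3; = 84; G_1 = 84−1 = 83
step 1: 83 = 3^(3 + 1) + 2; sub 4 for 3: 4^(4 + 1) + 2; = 1026; G_2 = 1026−1 = 1025

3^(3 + 1) + 2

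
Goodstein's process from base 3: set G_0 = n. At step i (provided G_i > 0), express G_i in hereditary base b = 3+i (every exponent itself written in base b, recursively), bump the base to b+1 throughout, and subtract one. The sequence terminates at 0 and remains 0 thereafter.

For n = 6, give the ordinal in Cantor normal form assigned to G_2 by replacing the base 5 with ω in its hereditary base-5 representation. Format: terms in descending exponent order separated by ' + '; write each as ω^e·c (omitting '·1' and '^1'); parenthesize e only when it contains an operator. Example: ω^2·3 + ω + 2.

ω + 2

6 —HB3→ 2·3 —bump→ 2·4 = 8 —(−1)→ 7
7 —HB4→ 4 + 3 —bump→ 5 + 3 = 8 —(−1)→ 7
7 —HB5→ 5 + 2 —bump→ 6 + 2 = 8 —(−1)→ 7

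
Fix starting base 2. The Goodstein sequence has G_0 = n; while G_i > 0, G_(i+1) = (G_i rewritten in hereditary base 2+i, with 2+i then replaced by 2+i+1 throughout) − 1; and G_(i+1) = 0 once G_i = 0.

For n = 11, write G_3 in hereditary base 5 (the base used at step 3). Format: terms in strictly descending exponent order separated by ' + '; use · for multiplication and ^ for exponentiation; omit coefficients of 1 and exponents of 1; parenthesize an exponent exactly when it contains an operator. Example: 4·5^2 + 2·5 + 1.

G_0 = 11. HB_2(11) = 2^(2 + 1) + 2 + 1. Bump = 85. G_1 = 84.
G_1 = 84. HB_3(84) = 3^(3 + 1) + 3. Bump = 1028. G_2 = 1027.
G_2 = 1027. HB_4(1027) = 4^(4 + 1) + 3. Bump = 15628. G_3 = 15627.

5^(5 + 1) + 2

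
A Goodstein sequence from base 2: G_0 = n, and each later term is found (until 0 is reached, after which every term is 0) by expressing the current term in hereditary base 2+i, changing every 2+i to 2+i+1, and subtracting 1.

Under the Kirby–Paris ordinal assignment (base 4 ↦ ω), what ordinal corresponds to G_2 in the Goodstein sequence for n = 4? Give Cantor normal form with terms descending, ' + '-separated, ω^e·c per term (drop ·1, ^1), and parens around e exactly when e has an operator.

ω^2·2 + ω·2 + 1

G_0 = 4. HB_2(4) = 2^2. Bump = 27. G_1 = 26.
G_1 = 26. HB_3(26) = 2·3^2 + 2·3 + 2. Bump = 42. G_2 = 41.
G_2 = 41. HB_4(41) = 2·4^2 + 2·4 + 1. Bump = 61. G_3 = 60.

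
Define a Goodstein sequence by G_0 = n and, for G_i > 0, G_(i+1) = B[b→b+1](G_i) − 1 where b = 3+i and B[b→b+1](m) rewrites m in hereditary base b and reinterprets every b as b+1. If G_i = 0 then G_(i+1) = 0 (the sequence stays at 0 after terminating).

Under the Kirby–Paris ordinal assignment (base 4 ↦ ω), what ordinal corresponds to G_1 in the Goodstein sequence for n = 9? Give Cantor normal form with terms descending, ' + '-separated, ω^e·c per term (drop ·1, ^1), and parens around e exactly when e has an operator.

i=0: 9 = 3^2 (b=3); 3→4: 4^2 = 16; 16−1 = 15
i=1: 15 = 3·4 + 3 (b=4); 4→5: 3·5 + 3 = 18; 18−1 = 17

ω·3 + 3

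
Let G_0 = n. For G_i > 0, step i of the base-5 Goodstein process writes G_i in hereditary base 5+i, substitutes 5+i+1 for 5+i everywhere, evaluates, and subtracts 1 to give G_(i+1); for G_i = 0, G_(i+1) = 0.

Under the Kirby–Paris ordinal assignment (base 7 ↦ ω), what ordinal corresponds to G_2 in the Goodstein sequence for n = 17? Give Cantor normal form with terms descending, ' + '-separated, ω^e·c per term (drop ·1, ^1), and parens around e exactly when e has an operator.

ω·3

G_0=17  [base 5] 3·5 + 2  →[5↦6]→  3·6 + 2 = 20  −1 ⇒ G_1=19
G_1=19  [base 6] 3·6 + 1  →[6↦7]→  3·7 + 1 = 22  −1 ⇒ G_2=21
G_2=21  [base 7] 3·7  →[7↦8]→  3·8 = 24  −1 ⇒ G_3=23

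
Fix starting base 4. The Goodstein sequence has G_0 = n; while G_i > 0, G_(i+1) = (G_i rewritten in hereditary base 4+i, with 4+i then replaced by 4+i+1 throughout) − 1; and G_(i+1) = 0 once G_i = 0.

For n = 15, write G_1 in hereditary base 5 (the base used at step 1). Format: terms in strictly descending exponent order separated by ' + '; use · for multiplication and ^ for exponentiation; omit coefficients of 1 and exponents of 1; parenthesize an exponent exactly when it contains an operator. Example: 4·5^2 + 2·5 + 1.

step 0: 15 = 3·4 + 3; sub 5 for 4: 3·5 + 3; = 18; G_1 = 18−1 = 17
step 1: 17 = 3·5 + 2; sub 6 for 5: 3·6 + 2; = 20; G_2 = 20−1 = 19

3·5 + 2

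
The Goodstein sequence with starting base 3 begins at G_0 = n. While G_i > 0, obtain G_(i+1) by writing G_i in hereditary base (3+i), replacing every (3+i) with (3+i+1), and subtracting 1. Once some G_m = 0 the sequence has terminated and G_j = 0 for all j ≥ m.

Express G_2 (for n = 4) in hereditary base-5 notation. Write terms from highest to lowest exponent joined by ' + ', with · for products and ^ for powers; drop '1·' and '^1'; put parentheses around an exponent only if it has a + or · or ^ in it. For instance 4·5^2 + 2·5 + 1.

step 0: 4 = 3 + 1; sub 4 for 3: 4 + 1; = 5; G_1 = 5−1 = 4
step 1: 4 = 4; sub 5 for 4: 5; = 5; G_2 = 5−1 = 4

4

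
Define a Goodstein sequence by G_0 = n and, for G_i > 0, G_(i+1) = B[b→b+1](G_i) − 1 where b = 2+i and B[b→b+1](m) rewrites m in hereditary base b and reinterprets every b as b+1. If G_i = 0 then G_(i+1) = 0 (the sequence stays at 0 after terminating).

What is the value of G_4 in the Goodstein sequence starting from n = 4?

83

4 —HB2→ 2^2 —bump→ 3^3 = 27 —(−1)→ 26
26 —HB3→ 2·3^2 + 2·3 + 2 —bump→ 2·4^2 + 2·4 + 2 = 42 —(−1)→ 41
41 —HB4→ 2·4^2 + 2·4 + 1 —bump→ 2·5^2 + 2·5 + 1 = 61 —(−1)→ 60
60 —HB5→ 2·5^2 + 2·5 —bump→ 2·6^2 + 2·6 = 84 —(−1)→ 83
83 —HB6→ 2·6^2 + 6 + 5 —bump→ 2·7^2 + 7 + 5 = 110 —(−1)→ 109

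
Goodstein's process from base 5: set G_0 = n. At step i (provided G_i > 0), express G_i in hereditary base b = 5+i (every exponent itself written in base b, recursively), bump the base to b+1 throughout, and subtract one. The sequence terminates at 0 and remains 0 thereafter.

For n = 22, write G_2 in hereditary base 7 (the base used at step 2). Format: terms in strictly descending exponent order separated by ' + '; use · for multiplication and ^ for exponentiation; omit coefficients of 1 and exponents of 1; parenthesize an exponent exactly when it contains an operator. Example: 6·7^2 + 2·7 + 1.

G_0 = 22. HB_5(22) = 4·5 + 2. Bump = 26. G_1 = 25.
G_1 = 25. HB_6(25) = 4·6 + 1. Bump = 29. G_2 = 28.

4·7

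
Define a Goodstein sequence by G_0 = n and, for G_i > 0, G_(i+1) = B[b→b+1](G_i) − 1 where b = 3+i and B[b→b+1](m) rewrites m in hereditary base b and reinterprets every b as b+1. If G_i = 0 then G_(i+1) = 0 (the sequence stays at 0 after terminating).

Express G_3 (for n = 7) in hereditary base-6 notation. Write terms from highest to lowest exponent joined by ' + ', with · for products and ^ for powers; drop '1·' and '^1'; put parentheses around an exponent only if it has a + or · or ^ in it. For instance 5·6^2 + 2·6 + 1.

6 + 3

base 3: 7 = 2·3 + 1; at 4: 2·4 + 1 = 9; next = 8
base 4: 8 = 2·4; at 5: 2·5 = 10; next = 9
base 5: 9 = 5 + 4; at 6: 6 + 4 = 10; next = 9
base 6: 9 = 6 + 3; at 7: 7 + 3 = 10; next = 9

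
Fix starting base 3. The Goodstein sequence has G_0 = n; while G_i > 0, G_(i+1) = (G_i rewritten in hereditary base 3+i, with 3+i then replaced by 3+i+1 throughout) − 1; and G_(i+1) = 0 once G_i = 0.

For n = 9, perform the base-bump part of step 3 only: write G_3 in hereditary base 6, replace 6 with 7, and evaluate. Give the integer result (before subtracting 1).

(0) 9|_3 = 3^2 ↦ 4^2|_4 = 16 ⇒ 15
(1) 15|_4 = 3·4 + 3 ↦ 3·5 + 3|_5 = 18 ⇒ 17
(2) 17|_5 = 3·5 + 2 ↦ 3·6 + 2|_6 = 20 ⇒ 19
(3) 19|_6 = 3·6 + 1 ↦ 3·7 + 1|_7 = 22 ⇒ 21

22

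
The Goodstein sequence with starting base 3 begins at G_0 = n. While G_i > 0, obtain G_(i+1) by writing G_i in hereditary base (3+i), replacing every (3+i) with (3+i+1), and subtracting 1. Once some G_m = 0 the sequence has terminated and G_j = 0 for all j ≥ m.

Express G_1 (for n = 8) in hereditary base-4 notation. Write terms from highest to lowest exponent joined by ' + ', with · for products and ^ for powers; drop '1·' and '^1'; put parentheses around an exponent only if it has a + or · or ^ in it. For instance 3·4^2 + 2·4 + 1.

2·4 + 1

step 0: 8 = 2·3 + 2; sub 4 for 3: 2·4 + 2; = 10; G_1 = 10−1 = 9
step 1: 9 = 2·4 + 1; sub 5 for 4: 2·5 + 1; = 11; G_2 = 11−1 = 10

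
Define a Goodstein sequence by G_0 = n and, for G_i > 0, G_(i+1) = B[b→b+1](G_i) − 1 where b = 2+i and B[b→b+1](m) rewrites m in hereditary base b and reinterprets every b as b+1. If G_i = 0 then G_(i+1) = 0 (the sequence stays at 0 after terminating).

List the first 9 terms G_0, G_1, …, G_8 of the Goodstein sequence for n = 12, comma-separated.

step 0: 12 = 2^(2 + 1) + 2^2; sub 3 for 2: 3^(3 + 1) + 3^3; = 108; G_1 = 108−1 = 107
step 1: 107 = 3^(3 + 1) + 2·3^2 + 2·3 + 2; sub 4 for 3: 4^(4 + 1) + 2·4^2 + 2·4 + 2; = 1066; G_2 = 1066−1 = 1065
step 2: 1065 = 4^(4 + 1) + 2·4^2 + 2·4 + 1; sub 5 for 4: 5^(5 + 1) + 2·5^2 + 2·5 + 1; = 15686; G_3 = 15686−1 = 15685
step 3: 15685 = 5^(5 + 1) + 2·5^2 + 2·5; sub 6 for 5: 6^(6 + 1) + 2·6^2 + 2·6; = 280020; G_4 = 280020−1 = 280019
step 4: 280019 = 6^(6 + 1) + 2·6^2 + 6 + 5; sub 7 for 6: 7^(7 + 1) + 2·7^2 + 7 + 5; = 5764911; G_5 = 5764911−1 = 5764910
step 5: 5764910 = 7^(7 + 1) + 2·7^2 + 7 + 4; sub 8 for 7: 8^(8 + 1) + 2·8^2 + 8 + 4; = 134217868; G_6 = 134217868−1 = 134217867
step 6: 134217867 = 8^(8 + 1) + 2·8^2 + 8 + 3; sub 9 for 8: 9^(9 + 1) + 2·9^2 + 9 + 3; = 3486784575; G_7 = 3486784575−1 = 3486784574
step 7: 3486784574 = 9^(9 + 1) + 2·9^2 + 9 + 2; sub 10 for 9: 10^(10 + 1) + 2·10^2 + 10 + 2; = 100000000212; G_8 = 100000000212−1 = 100000000211

12, 107, 1065, 15685, 280019, 5764910, 134217867, 3486784574, 100000000211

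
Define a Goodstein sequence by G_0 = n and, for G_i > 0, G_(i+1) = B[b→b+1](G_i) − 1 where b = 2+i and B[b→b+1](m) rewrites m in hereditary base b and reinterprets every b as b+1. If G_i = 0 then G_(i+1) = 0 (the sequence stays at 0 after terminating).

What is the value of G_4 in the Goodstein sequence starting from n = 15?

326593

step 0: 15 = 2^(2 + 1) + 2^2 + 2 + 1; sub 3 for 2: 3^(3 + 1) + 3^3 + 3 + 1; = 112; G_1 = 112−1 = 111
step 1: 111 = 3^(3 + 1) + 3^3 + 3; sub 4 for 3: 4^(4 + 1) + 4^4 + 4; = 1284; G_2 = 1284−1 = 1283
step 2: 1283 = 4^(4 + 1) + 4^4 + 3; sub 5 for 4: 5^(5 + 1) + 5^5 + 3; = 18753; G_3 = 18753−1 = 18752
step 3: 18752 = 5^(5 + 1) + 5^5 + 2; sub 6 for 5: 6^(6 + 1) + 6^6 + 2; = 326594; G_4 = 326594−1 = 326593
step 4: 326593 = 6^(6 + 1) + 6^6 + 1; sub 7 for 6: 7^(7 + 1) + 7^7 + 1; = 6588345; G_5 = 6588345−1 = 6588344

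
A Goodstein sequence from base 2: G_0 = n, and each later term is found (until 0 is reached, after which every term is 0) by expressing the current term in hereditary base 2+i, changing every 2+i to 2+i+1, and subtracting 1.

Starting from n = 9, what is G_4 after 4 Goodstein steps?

140743

G_0 = 9. HB_2(9) = 2^(2 + 1) + 1. Bump = 82. G_1 = 81.
G_1 = 81. HB_3(81) = 3^(3 + 1). Bump = 1024. G_2 = 1023.
G_2 = 1023. HB_4(1023) = 3·4^4 + 3·4^3 + 3·4^2 + 3·4 + 3. Bump = 9843. G_3 = 9842.
G_3 = 9842. HB_5(9842) = 3·5^5 + 3·5^3 + 3·5^2 + 3·5 + 2. Bump = 140744. G_4 = 140743.
G_4 = 140743. HB_6(140743) = 3·6^6 + 3·6^3 + 3·6^2 + 3·6 + 1. Bump = 2471827. G_5 = 2471826.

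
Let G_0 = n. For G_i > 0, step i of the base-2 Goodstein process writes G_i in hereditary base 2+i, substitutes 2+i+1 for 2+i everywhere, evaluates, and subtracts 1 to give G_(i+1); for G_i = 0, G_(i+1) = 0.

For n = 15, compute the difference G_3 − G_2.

17469

G_0 = 15. HB_2(15) = 2^(2 + 1) + 2^2 + 2 + 1. Bump = 112. G_1 = 111.
G_1 = 111. HB_3(111) = 3^(3 + 1) + 3^3 + 3. Bump = 1284. G_2 = 1283.
G_2 = 1283. HB_4(1283) = 4^(4 + 1) + 4^4 + 3. Bump = 18753. G_3 = 18752.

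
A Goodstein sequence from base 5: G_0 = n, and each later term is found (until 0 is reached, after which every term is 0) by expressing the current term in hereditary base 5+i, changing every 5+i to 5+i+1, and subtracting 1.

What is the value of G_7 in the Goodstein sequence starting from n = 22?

39

G_0 = 22. HB_5(22) = 4·5 + 2. Bump = 26. G_1 = 25.
G_1 = 25. HB_6(25) = 4·6 + 1. Bump = 29. G_2 = 28.
G_2 = 28. HB_7(28) = 4·7. Bump = 32. G_3 = 31.
G_3 = 31. HB_8(31) = 3·8 + 7. Bump = 34. G_4 = 33.
G_4 = 33. HB_9(33) = 3·9 + 6. Bump = 36. G_5 = 35.
G_5 = 35. HB_10(35) = 3·10 + 5. Bump = 38. G_6 = 37.
G_6 = 37. HB_11(37) = 3·11 + 4. Bump = 40. G_7 = 39.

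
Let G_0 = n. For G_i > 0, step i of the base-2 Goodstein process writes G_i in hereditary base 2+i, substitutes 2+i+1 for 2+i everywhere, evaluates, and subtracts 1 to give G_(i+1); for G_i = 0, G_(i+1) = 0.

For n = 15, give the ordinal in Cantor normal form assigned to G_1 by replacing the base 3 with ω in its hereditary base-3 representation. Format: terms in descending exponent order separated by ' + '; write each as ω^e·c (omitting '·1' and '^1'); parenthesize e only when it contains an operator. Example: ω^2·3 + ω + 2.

ω^(ω + 1) + ω^ω + ω

G_0 = 15. HB_2(15) = 2^(2 + 1) + 2^2 + 2 + 1. Bump = 112. G_1 = 111.
G_1 = 111. HB_3(111) = 3^(3 + 1) + 3^3 + 3. Bump = 1284. G_2 = 1283.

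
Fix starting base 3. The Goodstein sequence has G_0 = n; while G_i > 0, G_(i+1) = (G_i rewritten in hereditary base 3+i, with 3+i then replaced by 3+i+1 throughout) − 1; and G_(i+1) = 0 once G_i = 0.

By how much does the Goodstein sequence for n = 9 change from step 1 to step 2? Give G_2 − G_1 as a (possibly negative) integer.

base 3: 9 = 3^2; at 4: 4^2 = 16; next = 15
base 4: 15 = 3·4 + 3; at 5: 3·5 + 3 = 18; next = 17

2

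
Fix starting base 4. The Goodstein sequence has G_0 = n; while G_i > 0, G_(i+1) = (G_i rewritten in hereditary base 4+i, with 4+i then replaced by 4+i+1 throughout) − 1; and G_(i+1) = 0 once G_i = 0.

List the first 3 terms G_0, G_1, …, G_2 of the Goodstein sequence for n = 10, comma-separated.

10, 11, 12

10 —HB4→ 2·4 + 2 —bump→ 2·5 + 2 = 12 —(−1)→ 11
11 —HB5→ 2·5 + 1 —bump→ 2·6 + 1 = 13 —(−1)→ 12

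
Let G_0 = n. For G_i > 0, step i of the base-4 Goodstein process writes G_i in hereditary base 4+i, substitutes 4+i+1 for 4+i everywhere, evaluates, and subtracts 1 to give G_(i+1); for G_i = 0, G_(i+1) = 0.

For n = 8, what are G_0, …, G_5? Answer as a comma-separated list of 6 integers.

(0) 8|_4 = 2·4 ↦ 2·5|_5 = 10 ⇒ 9
(1) 9|_5 = 5 + 4 ↦ 6 + 4|_6 = 10 ⇒ 9
(2) 9|_6 = 6 + 3 ↦ 7 + 3|_7 = 10 ⇒ 9
(3) 9|_7 = 7 + 2 ↦ 8 + 2|_8 = 10 ⇒ 9
(4) 9|_8 = 8 + 1 ↦ 9 + 1|_9 = 10 ⇒ 9

8, 9, 9, 9, 9, 9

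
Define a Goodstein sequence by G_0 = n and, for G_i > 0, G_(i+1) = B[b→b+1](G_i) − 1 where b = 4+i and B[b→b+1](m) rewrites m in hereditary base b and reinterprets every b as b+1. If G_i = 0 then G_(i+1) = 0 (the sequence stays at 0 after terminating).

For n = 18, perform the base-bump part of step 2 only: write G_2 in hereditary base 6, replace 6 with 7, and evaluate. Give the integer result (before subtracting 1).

49

18 —HB4→ 4^2 + 2 —bump→ 5^2 + 2 = 27 —(−1)→ 26
26 —HB5→ 5^2 + 1 —bump→ 6^2 + 1 = 37 —(−1)→ 36
36 —HB6→ 6^2 —bump→ 7^2 = 49 —(−1)→ 48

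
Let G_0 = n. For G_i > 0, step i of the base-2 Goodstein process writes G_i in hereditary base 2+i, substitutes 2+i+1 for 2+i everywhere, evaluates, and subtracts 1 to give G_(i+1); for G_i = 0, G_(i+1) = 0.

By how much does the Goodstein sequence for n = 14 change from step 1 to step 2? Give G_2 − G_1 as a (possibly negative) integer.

G_0=14  [base 2] 2^(2 + 1) + 2^2 + 2  →[2↦3]→  3^(3 + 1) + 3^3 + 3 = 111  −1 ⇒ G_1=110
G_1=110  [base 3] 3^(3 + 1) + 3^3 + 2  →[3↦4]→  4^(4 + 1) + 4^4 + 2 = 1282  −1 ⇒ G_2=1281

1171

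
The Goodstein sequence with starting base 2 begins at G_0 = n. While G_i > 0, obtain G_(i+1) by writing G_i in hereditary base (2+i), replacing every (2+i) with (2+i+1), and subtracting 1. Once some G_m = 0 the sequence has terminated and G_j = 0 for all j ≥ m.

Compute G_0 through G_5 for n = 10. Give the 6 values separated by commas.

10 —HB2→ 2^(2 + 1) + 2 —bump→ 3^(3 + 1) + 3 = 84 —(−1)→ 83
83 —HB3→ 3^(3 + 1) + 2 —bump→ 4^(4 + 1) + 2 = 1026 —(−1)→ 1025
1025 —HB4→ 4^(4 + 1) + 1 —bump→ 5^(5 + 1) + 1 = 15626 —(−1)→ 15625
15625 —HB5→ 5^(5 + 1) —bump→ 6^(6 + 1) = 279936 —(−1)→ 279935
279935 —HB6→ 5·6^6 + 5·6^5 + 5·6^4 + 5·6^3 + 5·6^2 + 5·6 + 5 —bump→ 5·7^7 + 5·7^5 + 5·7^4 + 5·7^3 + 5·7^2 + 5·7 + 5 = 4215755 —(−1)→ 4215754

10, 83, 1025, 15625, 279935, 4215754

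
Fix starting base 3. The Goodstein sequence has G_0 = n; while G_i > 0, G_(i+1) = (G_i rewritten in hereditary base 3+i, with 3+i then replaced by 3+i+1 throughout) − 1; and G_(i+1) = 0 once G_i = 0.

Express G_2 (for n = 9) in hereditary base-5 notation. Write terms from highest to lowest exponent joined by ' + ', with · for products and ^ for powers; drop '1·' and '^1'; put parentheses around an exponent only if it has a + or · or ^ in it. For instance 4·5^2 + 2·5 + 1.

base 3: 9 = 3^2; at 4: 4^2 = 16; next = 15
base 4: 15 = 3·4 + 3; at 5: 3·5 + 3 = 18; next = 17

3·5 + 2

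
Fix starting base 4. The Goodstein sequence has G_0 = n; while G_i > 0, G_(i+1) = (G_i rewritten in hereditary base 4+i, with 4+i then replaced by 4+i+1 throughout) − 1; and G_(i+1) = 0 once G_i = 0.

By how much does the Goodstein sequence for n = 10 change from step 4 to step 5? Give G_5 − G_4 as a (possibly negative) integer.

base 4: 10 = 2·4 + 2; at 5: 2·5 + 2 = 12; next = 11
base 5: 11 = 2·5 + 1; at 6: 2·6 + 1 = 13; next = 12
base 6: 12 = 2·6; at 7: 2·7 = 14; next = 13
base 7: 13 = 7 + 6; at 8: 8 + 6 = 14; next = 13
base 8: 13 = 8 + 5; at 9: 9 + 5 = 14; next = 13

0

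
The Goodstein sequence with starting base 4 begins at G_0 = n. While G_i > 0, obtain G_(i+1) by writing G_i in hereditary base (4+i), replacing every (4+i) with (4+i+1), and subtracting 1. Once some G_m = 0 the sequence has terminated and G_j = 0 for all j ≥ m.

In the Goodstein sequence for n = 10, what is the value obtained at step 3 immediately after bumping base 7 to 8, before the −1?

base 4: 10 = 2·4 + 2; at 5: 2·5 + 2 = 12; next = 11
base 5: 11 = 2·5 + 1; at 6: 2·6 + 1 = 13; next = 12
base 6: 12 = 2·6; at 7: 2·7 = 14; next = 13
base 7: 13 = 7 + 6; at 8: 8 + 6 = 14; next = 13

14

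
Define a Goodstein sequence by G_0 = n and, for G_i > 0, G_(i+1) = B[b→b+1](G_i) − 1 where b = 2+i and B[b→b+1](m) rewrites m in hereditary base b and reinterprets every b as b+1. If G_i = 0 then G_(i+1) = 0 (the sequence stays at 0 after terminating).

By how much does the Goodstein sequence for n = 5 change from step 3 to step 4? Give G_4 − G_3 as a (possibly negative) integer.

step 0: 5 = 2^2 + 1; sub 3 for 2: 3^3 + 1; = 28; G_1 = 28−1 = 27
step 1: 27 = 3^3; sub 4 for 3: 4^4; = 256; G_2 = 256−1 = 255
step 2: 255 = 3·4^3 + 3·4^2 + 3·4 + 3; sub 5 for 4: 3·5^3 + 3·5^2 + 3·5 + 3; = 468; G_3 = 468−1 = 467
step 3: 467 = 3·5^3 + 3·5^2 + 3·5 + 2; sub 6 for 5: 3·6^3 + 3·6^2 + 3·6 + 2; = 776; G_4 = 776−1 = 775

308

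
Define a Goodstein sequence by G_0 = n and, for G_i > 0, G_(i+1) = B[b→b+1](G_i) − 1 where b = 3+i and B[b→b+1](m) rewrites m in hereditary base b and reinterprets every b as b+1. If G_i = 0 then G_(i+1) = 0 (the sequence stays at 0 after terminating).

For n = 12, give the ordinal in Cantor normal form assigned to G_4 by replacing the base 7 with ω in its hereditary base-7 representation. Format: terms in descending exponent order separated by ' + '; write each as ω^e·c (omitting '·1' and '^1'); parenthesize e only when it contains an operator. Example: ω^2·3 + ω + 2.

ω^2

[0] 12 ≡ 3^2 + 3 (base 3). Lift 4: 20. −1: 19.
[1] 19 ≡ 4^2 + 3 (base 4). Lift 5: 28. −1: 27.
[2] 27 ≡ 5^2 + 2 (base 5). Lift 6: 38. −1: 37.
[3] 37 ≡ 6^2 + 1 (base 6). Lift 7: 50. −1: 49.
[4] 49 ≡ 7^2 (base 7). Lift 8: 64. −1: 63.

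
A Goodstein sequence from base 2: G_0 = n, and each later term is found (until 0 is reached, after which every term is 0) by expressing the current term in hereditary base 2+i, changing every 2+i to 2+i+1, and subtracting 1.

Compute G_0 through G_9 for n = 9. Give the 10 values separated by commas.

9, 81, 1023, 9842, 140743, 2471826, 50333399, 1162263921, 30000003325, 855935016215

(0) 9|_2 = 2^(2 + 1) + 1 ↦ 3^(3 + 1) + 1|_3 = 82 ⇒ 81
(1) 81|_3 = 3^(3 + 1) ↦ 4^(4 + 1)|_4 = 1024 ⇒ 1023
(2) 1023|_4 = 3·4^4 + 3·4^3 + 3·4^2 + 3·4 + 3 ↦ 3·5^5 + 3·5^3 + 3·5^2 + 3·5 + 3|_5 = 9843 ⇒ 9842
(3) 9842|_5 = 3·5^5 + 3·5^3 + 3·5^2 + 3·5 + 2 ↦ 3·6^6 + 3·6^3 + 3·6^2 + 3·6 + 2|_6 = 140744 ⇒ 140743
(4) 140743|_6 = 3·6^6 + 3·6^3 + 3·6^2 + 3·6 + 1 ↦ 3·7^7 + 3·7^3 + 3·7^2 + 3·7 + 1|_7 = 2471827 ⇒ 2471826
(5) 2471826|_7 = 3·7^7 + 3·7^3 + 3·7^2 + 3·7 ↦ 3·8^8 + 3·8^3 + 3·8^2 + 3·8|_8 = 50333400 ⇒ 50333399
(6) 50333399|_8 = 3·8^8 + 3·8^3 + 3·8^2 + 2·8 + 7 ↦ 3·9^9 + 3·9^3 + 3·9^2 + 2·9 + 7|_9 = 1162263922 ⇒ 1162263921
(7) 1162263921|_9 = 3·9^9 + 3·9^3 + 3·9^2 + 2·9 + 6 ↦ 3·10^10 + 3·10^3 + 3·10^2 + 2·10 + 6|_10 = 30000003326 ⇒ 30000003325
(8) 30000003325|_10 = 3·10^10 + 3·10^3 + 3·10^2 + 2·10 + 5 ↦ 3·11^11 + 3·11^3 + 3·11^2 + 2·11 + 5|_11 = 855935016216 ⇒ 855935016215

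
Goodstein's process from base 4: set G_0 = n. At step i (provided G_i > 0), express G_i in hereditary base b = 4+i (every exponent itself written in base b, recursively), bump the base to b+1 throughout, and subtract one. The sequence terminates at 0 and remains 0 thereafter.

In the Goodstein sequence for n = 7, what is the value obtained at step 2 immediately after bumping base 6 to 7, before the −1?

base 4: 7 = 4 + 3; at 5: 5 + 3 = 8; next = 7
base 5: 7 = 5 + 2; at 6: 6 + 2 = 8; next = 7
base 6: 7 = 6 + 1; at 7: 7 + 1 = 8; next = 7

8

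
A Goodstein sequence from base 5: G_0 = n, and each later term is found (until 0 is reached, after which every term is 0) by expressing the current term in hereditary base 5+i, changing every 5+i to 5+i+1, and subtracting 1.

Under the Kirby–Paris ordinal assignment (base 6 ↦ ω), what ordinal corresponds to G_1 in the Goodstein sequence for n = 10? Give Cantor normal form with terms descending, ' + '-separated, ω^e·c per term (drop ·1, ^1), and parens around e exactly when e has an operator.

i=0: 10 = 2·5 (b=5); 5→6: 2·6 = 12; 12−1 = 11
i=1: 11 = 6 + 5 (b=6); 6→7: 7 + 5 = 12; 12−1 = 11

ω + 5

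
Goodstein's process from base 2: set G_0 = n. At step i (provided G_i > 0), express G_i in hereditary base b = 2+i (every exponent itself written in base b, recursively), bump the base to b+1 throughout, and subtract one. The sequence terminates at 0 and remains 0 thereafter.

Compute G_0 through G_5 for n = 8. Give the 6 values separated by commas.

i=0: 8 = 2^(2 + 1) (b=2); 2→3: 3^(3 + 1) = 81; 81−1 = 80
i=1: 80 = 2·3^3 + 2·3^2 + 2·3 + 2 (b=3); 3→4: 2·4^4 + 2·4^2 + 2·4 + 2 = 554; 554−1 = 553
i=2: 553 = 2·4^4 + 2·4^2 + 2·4 + 1 (b=4); 4→5: 2·5^5 + 2·5^2 + 2·5 + 1 = 6311; 6311−1 = 6310
i=3: 6310 = 2·5^5 + 2·5^2 + 2·5 (b=5); 5→6: 2·6^6 + 2·6^2 + 2·6 = 93396; 93396−1 = 93395
i=4: 93395 = 2·6^6 + 2·6^2 + 6 + 5 (b=6); 6→7: 2·7^7 + 2·7^2 + 7 + 5 = 1647196; 1647196−1 = 1647195

8, 80, 553, 6310, 93395, 1647195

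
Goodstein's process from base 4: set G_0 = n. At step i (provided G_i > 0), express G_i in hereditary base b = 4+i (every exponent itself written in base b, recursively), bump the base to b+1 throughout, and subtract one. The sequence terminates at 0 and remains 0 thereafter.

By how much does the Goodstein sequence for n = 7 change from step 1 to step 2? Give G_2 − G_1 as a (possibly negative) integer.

0

base 4: 7 = 4 + 3; at 5: 5 + 3 = 8; next = 7
base 5: 7 = 5 + 2; at 6: 6 + 2 = 8; next = 7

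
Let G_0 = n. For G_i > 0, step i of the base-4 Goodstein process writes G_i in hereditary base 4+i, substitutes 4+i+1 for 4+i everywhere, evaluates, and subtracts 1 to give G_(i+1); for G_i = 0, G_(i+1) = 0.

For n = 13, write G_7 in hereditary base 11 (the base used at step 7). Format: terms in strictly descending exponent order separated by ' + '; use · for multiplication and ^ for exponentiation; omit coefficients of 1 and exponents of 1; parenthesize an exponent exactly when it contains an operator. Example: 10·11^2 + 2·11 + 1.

base 4: 13 = 3·4 + 1; at 5: 3·5 + 1 = 16; next = 15
base 5: 15 = 3·5; at 6: 3·6 = 18; next = 17
base 6: 17 = 2·6 + 5; at 7: 2·7 + 5 = 19; next = 18
base 7: 18 = 2·7 + 4; at 8: 2·8 + 4 = 20; next = 19
base 8: 19 = 2·8 + 3; at 9: 2·9 + 3 = 21; next = 20
base 9: 20 = 2·9 + 2; at 10: 2·10 + 2 = 22; next = 21
base 10: 21 = 2·10 + 1; at 11: 2·11 + 1 = 23; next = 22
base 11: 22 = 2·11; at 12: 2·12 = 24; next = 23

2·11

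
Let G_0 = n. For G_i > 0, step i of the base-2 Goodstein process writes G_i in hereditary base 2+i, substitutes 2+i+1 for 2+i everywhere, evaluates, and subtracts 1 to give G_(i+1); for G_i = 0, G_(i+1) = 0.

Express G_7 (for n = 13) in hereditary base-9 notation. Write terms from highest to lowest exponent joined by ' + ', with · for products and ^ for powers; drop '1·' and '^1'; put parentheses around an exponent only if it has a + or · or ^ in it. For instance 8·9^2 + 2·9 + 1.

9^(9 + 1) + 3·9^3 + 3·9^2 + 2·9 + 6

base 2: 13 = 2^(2 + 1) + 2^2 + 1; at 3: 3^(3 + 1) + 3^3 + 1 = 109; next = 108
base 3: 108 = 3^(3 + 1) + 3^3; at 4: 4^(4 + 1) + 4^4 = 1280; next = 1279
base 4: 1279 = 4^(4 + 1) + 3·4^3 + 3·4^2 + 3·4 + 3; at 5: 5^(5 + 1) + 3·5^3 + 3·5^2 + 3·5 + 3 = 16093; next = 16092
base 5: 16092 = 5^(5 + 1) + 3·5^3 + 3·5^2 + 3·5 + 2; at 6: 6^(6 + 1) + 3·6^3 + 3·6^2 + 3·6 + 2 = 280712; next = 280711
base 6: 280711 = 6^(6 + 1) + 3·6^3 + 3·6^2 + 3·6 + 1; at 7: 7^(7 + 1) + 3·7^3 + 3·7^2 + 3·7 + 1 = 5765999; next = 5765998
base 7: 5765998 = 7^(7 + 1) + 3·7^3 + 3·7^2 + 3·7; at 8: 8^(8 + 1) + 3·8^3 + 3·8^2 + 3·8 = 134219480; next = 134219479
base 8: 134219479 = 8^(8 + 1) + 3·8^3 + 3·8^2 + 2·8 + 7; at 9: 9^(9 + 1) + 3·9^3 + 3·9^2 + 2·9 + 7 = 3486786856; next = 3486786855
base 9: 3486786855 = 9^(9 + 1) + 3·9^3 + 3·9^2 + 2·9 + 6; at 10: 10^(10 + 1) + 3·10^3 + 3·10^2 + 2·10 + 6 = 100000003326; next = 100000003325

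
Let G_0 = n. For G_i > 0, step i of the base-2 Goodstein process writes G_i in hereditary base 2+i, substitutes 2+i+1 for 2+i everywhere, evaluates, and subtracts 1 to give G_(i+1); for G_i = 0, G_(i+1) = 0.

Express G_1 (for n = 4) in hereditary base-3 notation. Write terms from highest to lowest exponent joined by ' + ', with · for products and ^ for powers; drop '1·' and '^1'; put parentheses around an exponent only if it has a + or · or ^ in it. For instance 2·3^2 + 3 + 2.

2·3^2 + 2·3 + 2

G_0=4  [base 2] 2^2  →[2↦3]→  3^3 = 27  −1 ⇒ G_1=26
G_1=26  [base 3] 2·3^2 + 2·3 + 2  →[3↦4]→  2·4^2 + 2·4 + 2 = 42  −1 ⇒ G_2=41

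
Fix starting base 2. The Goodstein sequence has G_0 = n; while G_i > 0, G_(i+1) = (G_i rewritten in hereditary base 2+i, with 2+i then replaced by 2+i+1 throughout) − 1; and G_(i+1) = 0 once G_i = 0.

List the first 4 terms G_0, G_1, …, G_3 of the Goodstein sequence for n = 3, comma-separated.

3, 3, 3, 2

G_0=3  [base 2] 2 + 1  →[2↦3]→  3 + 1 = 4  −1 ⇒ G_1=3
G_1=3  [base 3] 3  →[3↦4]→  4 = 4  −1 ⇒ G_2=3
G_2=3  [base 4] 3  →[4↦5]→  3 = 3  −1 ⇒ G_3=2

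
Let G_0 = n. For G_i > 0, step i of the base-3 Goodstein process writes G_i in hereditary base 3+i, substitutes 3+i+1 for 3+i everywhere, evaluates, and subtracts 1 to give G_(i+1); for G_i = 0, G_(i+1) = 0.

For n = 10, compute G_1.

10 —HB3→ 3^2 + 1 —bump→ 4^2 + 1 = 17 —(−1)→ 16
16 —HB4→ 4^2 —bump→ 5^2 = 25 —(−1)→ 24

16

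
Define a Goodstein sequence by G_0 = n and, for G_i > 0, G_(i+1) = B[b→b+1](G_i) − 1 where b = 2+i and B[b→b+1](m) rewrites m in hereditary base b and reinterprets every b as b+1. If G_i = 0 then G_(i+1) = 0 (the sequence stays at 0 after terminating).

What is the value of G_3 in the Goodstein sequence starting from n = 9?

base 2: 9 = 2^(2 + 1) + 1; at 3: 3^(3 + 1) + 1 = 82; next = 81
base 3: 81 = 3^(3 + 1); at 4: 4^(4 + 1) = 1024; next = 1023
base 4: 1023 = 3·4^4 + 3·4^3 + 3·4^2 + 3·4 + 3; at 5: 3·5^5 + 3·5^3 + 3·5^2 + 3·5 + 3 = 9843; next = 9842
base 5: 9842 = 3·5^5 + 3·5^3 + 3·5^2 + 3·5 + 2; at 6: 3·6^6 + 3·6^3 + 3·6^2 + 3·6 + 2 = 140744; next = 140743

9842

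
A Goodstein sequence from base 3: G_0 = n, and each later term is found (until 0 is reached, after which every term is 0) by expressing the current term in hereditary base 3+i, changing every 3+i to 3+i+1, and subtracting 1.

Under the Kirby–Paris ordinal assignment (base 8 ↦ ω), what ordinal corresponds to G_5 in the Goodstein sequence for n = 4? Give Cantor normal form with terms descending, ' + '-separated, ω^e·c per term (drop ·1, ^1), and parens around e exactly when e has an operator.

4 —HB3→ 3 + 1 —bump→ 4 + 1 = 5 —(−1)→ 4
4 —HB4→ 4 —bump→ 5 = 5 —(−1)→ 4
4 —HB5→ 4 —bump→ 4 = 4 —(−1)→ 3
3 —HB6→ 3 —bump→ 3 = 3 —(−1)→ 2
2 —HB7→ 2 —bump→ 2 = 2 —(−1)→ 1
1 —HB8→ 1 —bump→ 1 = 1 —(−1)→ 0

1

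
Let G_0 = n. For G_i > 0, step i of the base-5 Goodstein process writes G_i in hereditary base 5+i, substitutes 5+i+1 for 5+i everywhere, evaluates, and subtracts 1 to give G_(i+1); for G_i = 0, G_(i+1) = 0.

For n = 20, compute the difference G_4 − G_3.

2

(0) 20|_5 = 4·5 ↦ 4·6|_6 = 24 ⇒ 23
(1) 23|_6 = 3·6 + 5 ↦ 3·7 + 5|_7 = 26 ⇒ 25
(2) 25|_7 = 3·7 + 4 ↦ 3·8 + 4|_8 = 28 ⇒ 27
(3) 27|_8 = 3·8 + 3 ↦ 3·9 + 3|_9 = 30 ⇒ 29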